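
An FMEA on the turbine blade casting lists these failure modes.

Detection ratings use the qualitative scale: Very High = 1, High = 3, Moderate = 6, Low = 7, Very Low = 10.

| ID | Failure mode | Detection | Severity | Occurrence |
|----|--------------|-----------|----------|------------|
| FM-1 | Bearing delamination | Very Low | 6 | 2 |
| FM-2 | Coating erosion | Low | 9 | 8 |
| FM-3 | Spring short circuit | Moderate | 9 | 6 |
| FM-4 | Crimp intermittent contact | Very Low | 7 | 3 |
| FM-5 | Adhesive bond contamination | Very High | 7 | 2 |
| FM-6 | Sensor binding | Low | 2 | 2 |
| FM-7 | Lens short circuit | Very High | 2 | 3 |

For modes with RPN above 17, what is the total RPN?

1186

RPN = Severity × Occurrence × Detection:
  FM-1: 6 × 2 × 10 = 120
  FM-2: 9 × 8 × 7 = 504
  FM-3: 9 × 6 × 6 = 324
  FM-4: 7 × 3 × 10 = 210
  FM-5: 7 × 2 × 1 = 14
  FM-6: 2 × 2 × 7 = 28
  FM-7: 2 × 3 × 1 = 6
RPN > 17: FM-1 (120), FM-2 (504), FM-3 (324), FM-4 (210), FM-6 (28).
Sum: 120 + 504 + 324 + 210 + 28 = 1186.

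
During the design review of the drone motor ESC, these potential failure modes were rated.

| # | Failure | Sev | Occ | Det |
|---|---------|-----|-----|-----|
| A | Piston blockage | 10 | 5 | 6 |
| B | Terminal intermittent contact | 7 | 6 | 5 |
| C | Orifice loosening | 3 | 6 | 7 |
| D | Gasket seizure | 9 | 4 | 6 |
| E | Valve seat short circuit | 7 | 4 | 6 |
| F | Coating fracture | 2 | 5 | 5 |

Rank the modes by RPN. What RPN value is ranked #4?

168

RPN = Severity × Occurrence × Detection:
  A: 10 × 5 × 6 = 300
  B: 7 × 6 × 5 = 210
  C: 3 × 6 × 7 = 126
  D: 9 × 4 × 6 = 216
  E: 7 × 4 × 6 = 168
  F: 2 × 5 × 5 = 50
Sorted descending: 300, 216, 210, 168, 126, 50.
The fourth-highest RPN is 168 (E).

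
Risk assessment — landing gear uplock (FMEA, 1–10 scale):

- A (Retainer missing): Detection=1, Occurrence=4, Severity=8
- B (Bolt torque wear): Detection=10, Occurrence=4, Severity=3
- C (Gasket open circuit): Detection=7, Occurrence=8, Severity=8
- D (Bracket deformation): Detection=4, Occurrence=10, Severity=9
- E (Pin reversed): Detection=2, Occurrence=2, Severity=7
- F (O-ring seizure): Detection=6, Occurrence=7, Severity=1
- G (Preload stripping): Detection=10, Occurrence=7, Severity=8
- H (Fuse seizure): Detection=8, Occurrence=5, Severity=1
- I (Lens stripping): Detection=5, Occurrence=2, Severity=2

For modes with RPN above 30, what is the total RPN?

RPN = Severity × Occurrence × Detection:
  A: 8 × 4 × 1 = 32
  B: 3 × 4 × 10 = 120
  C: 8 × 8 × 7 = 448
  D: 9 × 10 × 4 = 360
  E: 7 × 2 × 2 = 28
  F: 1 × 7 × 6 = 42
  G: 8 × 7 × 10 = 560
  H: 1 × 5 × 8 = 40
  I: 2 × 2 × 5 = 20
RPN > 30: A (32), B (120), C (448), D (360), F (42), G (560), H (40).
Sum: 32 + 120 + 448 + 360 + 42 + 560 + 40 = 1602.

1602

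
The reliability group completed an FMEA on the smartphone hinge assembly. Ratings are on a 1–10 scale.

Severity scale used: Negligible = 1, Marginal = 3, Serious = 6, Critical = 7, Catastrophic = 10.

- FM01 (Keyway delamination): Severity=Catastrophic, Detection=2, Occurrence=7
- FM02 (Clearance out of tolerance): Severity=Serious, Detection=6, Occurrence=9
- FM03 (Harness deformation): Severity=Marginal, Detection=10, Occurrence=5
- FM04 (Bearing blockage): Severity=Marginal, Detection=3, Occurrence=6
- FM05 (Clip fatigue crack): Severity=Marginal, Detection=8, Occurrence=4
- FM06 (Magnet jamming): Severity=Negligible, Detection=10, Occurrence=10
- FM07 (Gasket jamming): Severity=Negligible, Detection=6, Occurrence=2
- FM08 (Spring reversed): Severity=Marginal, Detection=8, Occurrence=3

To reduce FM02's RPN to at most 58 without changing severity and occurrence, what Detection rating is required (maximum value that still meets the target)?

1

FM02: S=6, O=9, D=6 → current RPN = 324.
Fixed product = 54. Need 54 × D ≤ 58, so D ≤ 58/54 = 1.07.
Maximum integer Detection rating = 1 (gives RPN 54; D=2 would give 108 > 58).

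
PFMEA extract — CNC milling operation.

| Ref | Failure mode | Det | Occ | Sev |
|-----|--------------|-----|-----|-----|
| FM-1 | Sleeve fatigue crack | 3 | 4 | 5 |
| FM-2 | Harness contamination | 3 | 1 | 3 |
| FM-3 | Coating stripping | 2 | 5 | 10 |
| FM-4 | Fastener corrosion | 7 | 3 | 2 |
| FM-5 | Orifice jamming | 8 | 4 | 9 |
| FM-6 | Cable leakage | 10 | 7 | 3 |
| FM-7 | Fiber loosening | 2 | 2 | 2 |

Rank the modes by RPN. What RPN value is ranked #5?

42

RPN = Severity × Occurrence × Detection:
  FM-1: 5 × 4 × 3 = 60
  FM-2: 3 × 1 × 3 = 9
  FM-3: 10 × 5 × 2 = 100
  FM-4: 2 × 3 × 7 = 42
  FM-5: 9 × 4 × 8 = 288
  FM-6: 3 × 7 × 10 = 210
  FM-7: 2 × 2 × 2 = 8
Sorted descending: 288, 210, 100, 60, 42, 9, 8.
The fifth-highest RPN is 42 (FM-4).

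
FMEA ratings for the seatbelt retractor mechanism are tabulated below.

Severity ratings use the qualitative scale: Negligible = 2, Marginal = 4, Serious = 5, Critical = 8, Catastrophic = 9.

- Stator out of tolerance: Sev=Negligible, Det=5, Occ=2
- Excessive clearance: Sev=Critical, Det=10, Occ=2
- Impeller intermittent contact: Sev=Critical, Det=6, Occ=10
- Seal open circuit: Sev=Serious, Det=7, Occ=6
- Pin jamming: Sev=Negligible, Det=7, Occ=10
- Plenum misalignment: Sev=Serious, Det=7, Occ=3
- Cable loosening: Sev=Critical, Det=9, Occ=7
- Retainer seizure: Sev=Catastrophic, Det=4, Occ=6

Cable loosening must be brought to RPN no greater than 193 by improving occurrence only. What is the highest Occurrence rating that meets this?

Cable loosening: S=8, O=7, D=9 → current RPN = 504.
Fixed product = 72. Need 72 × O ≤ 193, so O ≤ 193/72 = 2.68.
Maximum integer Occurrence rating = 2 (gives RPN 144; O=3 would give 216 > 193).

2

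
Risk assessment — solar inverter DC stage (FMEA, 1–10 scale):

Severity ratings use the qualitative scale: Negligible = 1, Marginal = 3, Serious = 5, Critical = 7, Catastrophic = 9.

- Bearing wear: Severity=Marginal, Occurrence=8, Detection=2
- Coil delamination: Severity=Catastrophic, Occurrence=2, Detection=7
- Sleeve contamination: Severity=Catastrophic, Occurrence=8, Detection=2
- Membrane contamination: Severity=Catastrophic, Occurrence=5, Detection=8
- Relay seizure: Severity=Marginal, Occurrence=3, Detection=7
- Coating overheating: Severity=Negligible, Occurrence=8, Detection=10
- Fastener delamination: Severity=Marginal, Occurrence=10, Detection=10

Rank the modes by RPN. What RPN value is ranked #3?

RPN = Severity × Occurrence × Detection:
  Bearing wear: 3 × 8 × 2 = 48
  Coil delamination: 9 × 2 × 7 = 126
  Sleeve contamination: 9 × 8 × 2 = 144
  Membrane contamination: 9 × 5 × 8 = 360
  Relay seizure: 3 × 3 × 7 = 63
  Coating overheating: 1 × 8 × 10 = 80
  Fastener delamination: 3 × 10 × 10 = 300
Sorted descending: 360, 300, 144, 126, 80, 63, 48.
The third-highest RPN is 144 (Sleeve contamination).

144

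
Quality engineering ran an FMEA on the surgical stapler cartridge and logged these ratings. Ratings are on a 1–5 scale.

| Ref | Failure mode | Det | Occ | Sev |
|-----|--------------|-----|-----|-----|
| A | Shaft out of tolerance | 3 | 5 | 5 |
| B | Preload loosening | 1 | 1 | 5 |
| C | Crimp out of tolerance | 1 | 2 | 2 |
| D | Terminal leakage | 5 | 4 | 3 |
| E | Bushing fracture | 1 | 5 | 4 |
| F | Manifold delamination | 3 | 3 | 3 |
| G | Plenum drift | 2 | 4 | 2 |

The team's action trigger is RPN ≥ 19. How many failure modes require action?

RPN = Severity × Occurrence × Detection:
  A: 5 × 5 × 3 = 75
  B: 5 × 1 × 1 = 5
  C: 2 × 2 × 1 = 4
  D: 3 × 4 × 5 = 60
  E: 4 × 5 × 1 = 20
  F: 3 × 3 × 3 = 27
  G: 2 × 4 × 2 = 16
Modes with RPN ≥ 19: A (75), D (60), E (20), F (27) → 4.

4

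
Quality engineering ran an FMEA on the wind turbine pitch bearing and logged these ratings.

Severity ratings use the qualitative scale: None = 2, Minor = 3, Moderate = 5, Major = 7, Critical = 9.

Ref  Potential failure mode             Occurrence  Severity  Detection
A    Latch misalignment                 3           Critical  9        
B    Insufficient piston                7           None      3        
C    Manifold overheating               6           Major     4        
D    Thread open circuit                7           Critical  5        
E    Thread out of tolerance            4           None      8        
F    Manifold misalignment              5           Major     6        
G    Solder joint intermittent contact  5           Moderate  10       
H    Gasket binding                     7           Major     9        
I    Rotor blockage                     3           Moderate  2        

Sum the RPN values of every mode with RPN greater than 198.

1459

RPN = Severity × Occurrence × Detection:
  A: 9 × 3 × 9 = 243
  B: 2 × 7 × 3 = 42
  C: 7 × 6 × 4 = 168
  D: 9 × 7 × 5 = 315
  E: 2 × 4 × 8 = 64
  F: 7 × 5 × 6 = 210
  G: 5 × 5 × 10 = 250
  H: 7 × 7 × 9 = 441
  I: 5 × 3 × 2 = 30
RPN > 198: A (243), D (315), F (210), G (250), H (441).
Sum: 243 + 315 + 210 + 250 + 441 = 1459.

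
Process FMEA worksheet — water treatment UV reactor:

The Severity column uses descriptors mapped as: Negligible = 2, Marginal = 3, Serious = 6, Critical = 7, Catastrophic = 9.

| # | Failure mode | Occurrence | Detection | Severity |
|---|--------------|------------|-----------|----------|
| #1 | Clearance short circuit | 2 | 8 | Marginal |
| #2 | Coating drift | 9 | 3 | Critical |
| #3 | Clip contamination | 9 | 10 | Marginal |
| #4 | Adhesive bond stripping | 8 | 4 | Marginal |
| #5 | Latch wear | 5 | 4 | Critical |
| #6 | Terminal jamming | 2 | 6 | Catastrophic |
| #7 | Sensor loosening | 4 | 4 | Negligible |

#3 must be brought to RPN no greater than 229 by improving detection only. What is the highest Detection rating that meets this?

8

#3: S=3, O=9, D=10 → current RPN = 270.
Fixed product = 27. Need 27 × D ≤ 229, so D ≤ 229/27 = 8.48.
Maximum integer Detection rating = 8 (gives RPN 216; D=9 would give 243 > 229).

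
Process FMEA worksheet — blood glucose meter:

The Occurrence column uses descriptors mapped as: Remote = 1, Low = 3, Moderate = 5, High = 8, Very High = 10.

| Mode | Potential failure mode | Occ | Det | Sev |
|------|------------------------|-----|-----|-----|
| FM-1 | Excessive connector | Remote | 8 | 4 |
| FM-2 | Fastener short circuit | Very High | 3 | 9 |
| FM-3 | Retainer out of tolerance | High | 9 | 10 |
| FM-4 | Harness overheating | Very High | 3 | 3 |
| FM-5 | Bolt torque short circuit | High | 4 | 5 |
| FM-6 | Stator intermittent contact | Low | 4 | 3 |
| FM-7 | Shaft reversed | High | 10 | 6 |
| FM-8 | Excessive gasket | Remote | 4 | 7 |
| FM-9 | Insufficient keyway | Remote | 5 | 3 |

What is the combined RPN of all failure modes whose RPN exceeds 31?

RPN = Severity × Occurrence × Detection:
  FM-1: 4 × 1 × 8 = 32
  FM-2: 9 × 10 × 3 = 270
  FM-3: 10 × 8 × 9 = 720
  FM-4: 3 × 10 × 3 = 90
  FM-5: 5 × 8 × 4 = 160
  FM-6: 3 × 3 × 4 = 36
  FM-7: 6 × 8 × 10 = 480
  FM-8: 7 × 1 × 4 = 28
  FM-9: 3 × 1 × 5 = 15
RPN > 31: FM-1 (32), FM-2 (270), FM-3 (720), FM-4 (90), FM-5 (160), FM-6 (36), FM-7 (480).
Sum: 32 + 270 + 720 + 90 + 160 + 36 + 480 = 1788.

1788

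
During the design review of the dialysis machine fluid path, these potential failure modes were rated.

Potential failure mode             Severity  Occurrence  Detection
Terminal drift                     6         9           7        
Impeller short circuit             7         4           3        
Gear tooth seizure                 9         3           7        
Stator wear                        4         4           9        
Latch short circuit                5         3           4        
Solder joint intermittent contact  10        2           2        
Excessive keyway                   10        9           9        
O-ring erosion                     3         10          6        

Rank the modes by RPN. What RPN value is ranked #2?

RPN = Severity × Occurrence × Detection:
  Terminal drift: 6 × 9 × 7 = 378
  Impeller short circuit: 7 × 4 × 3 = 84
  Gear tooth seizure: 9 × 3 × 7 = 189
  Stator wear: 4 × 4 × 9 = 144
  Latch short circuit: 5 × 3 × 4 = 60
  Solder joint intermittent contact: 10 × 2 × 2 = 40
  Excessive keyway: 10 × 9 × 9 = 810
  O-ring erosion: 3 × 10 × 6 = 180
Sorted descending: 810, 378, 189, 180, 144, 84, 60, 40.
The second-highest RPN is 378 (Terminal drift).

378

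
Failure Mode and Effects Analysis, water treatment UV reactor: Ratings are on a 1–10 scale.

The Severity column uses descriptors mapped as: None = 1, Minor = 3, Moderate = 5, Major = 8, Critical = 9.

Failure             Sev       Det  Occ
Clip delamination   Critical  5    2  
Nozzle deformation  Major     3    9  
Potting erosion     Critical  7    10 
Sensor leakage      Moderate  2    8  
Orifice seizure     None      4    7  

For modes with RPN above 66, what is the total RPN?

1016

RPN = Severity × Occurrence × Detection:
  Clip delamination: 9 × 2 × 5 = 90
  Nozzle deformation: 8 × 9 × 3 = 216
  Potting erosion: 9 × 10 × 7 = 630
  Sensor leakage: 5 × 8 × 2 = 80
  Orifice seizure: 1 × 7 × 4 = 28
RPN > 66: Clip delamination (90), Nozzle deformation (216), Potting erosion (630), Sensor leakage (80).
Sum: 90 + 216 + 630 + 80 = 1016.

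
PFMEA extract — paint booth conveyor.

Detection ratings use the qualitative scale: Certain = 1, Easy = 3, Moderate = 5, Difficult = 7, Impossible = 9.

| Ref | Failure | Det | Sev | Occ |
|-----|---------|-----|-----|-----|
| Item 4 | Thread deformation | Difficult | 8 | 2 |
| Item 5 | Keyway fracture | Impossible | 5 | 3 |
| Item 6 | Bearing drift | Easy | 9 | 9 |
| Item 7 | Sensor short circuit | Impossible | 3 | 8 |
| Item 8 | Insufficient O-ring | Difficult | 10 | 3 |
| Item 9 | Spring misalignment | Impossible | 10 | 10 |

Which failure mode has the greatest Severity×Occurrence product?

Criticality = Severity × Occurrence:
  Item 4: 8 × 2 = 16
  Item 5: 5 × 3 = 15
  Item 6: 9 × 9 = 81
  Item 7: 3 × 8 = 24
  Item 8: 10 × 3 = 30
  Item 9: 10 × 10 = 100
Highest criticality is 100 → Item 9.

Item 9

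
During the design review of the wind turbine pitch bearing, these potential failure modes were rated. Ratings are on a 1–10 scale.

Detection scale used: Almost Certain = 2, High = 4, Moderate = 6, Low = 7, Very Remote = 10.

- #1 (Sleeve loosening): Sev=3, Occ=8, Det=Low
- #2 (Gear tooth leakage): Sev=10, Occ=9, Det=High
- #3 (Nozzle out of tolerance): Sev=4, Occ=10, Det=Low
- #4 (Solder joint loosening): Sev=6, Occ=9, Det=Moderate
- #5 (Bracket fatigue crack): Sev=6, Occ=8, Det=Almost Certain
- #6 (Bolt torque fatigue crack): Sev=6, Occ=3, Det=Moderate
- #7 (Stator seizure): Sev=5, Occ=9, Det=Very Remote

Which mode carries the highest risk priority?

RPN = Severity × Occurrence × Detection:
  #1: 3 × 8 × 7 = 168
  #2: 10 × 9 × 4 = 360
  #3: 4 × 10 × 7 = 280
  #4: 6 × 9 × 6 = 324
  #5: 6 × 8 × 2 = 96
  #6: 6 × 3 × 6 = 108
  #7: 5 × 9 × 10 = 450
Highest RPN is 450 → #7.

#7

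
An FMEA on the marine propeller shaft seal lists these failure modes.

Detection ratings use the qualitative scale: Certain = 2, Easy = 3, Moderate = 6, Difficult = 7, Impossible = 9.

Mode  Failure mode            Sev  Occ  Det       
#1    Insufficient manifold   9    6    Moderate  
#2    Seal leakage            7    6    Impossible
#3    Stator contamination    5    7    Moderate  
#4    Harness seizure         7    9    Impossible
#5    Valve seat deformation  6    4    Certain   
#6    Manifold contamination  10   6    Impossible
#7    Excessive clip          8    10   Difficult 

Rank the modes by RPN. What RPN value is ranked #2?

RPN = Severity × Occurrence × Detection:
  #1: 9 × 6 × 6 = 324
  #2: 7 × 6 × 9 = 378
  #3: 5 × 7 × 6 = 210
  #4: 7 × 9 × 9 = 567
  #5: 6 × 4 × 2 = 48
  #6: 10 × 6 × 9 = 540
  #7: 8 × 10 × 7 = 560
Sorted descending: 567, 560, 540, 378, 324, 210, 48.
The second-highest RPN is 560 (#7).

560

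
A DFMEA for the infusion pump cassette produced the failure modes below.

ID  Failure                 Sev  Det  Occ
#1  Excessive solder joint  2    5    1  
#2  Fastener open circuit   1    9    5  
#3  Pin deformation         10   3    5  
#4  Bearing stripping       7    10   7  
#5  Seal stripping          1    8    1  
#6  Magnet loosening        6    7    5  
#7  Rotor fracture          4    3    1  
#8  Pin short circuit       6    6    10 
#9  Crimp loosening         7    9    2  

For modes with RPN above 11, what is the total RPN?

1393

RPN = Severity × Occurrence × Detection:
  #1: 2 × 1 × 5 = 10
  #2: 1 × 5 × 9 = 45
  #3: 10 × 5 × 3 = 150
  #4: 7 × 7 × 10 = 490
  #5: 1 × 1 × 8 = 8
  #6: 6 × 5 × 7 = 210
  #7: 4 × 1 × 3 = 12
  #8: 6 × 10 × 6 = 360
  #9: 7 × 2 × 9 = 126
RPN > 11: #2 (45), #3 (150), #4 (490), #6 (210), #7 (12), #8 (360), #9 (126).
Sum: 45 + 150 + 490 + 210 + 12 + 360 + 126 = 1393.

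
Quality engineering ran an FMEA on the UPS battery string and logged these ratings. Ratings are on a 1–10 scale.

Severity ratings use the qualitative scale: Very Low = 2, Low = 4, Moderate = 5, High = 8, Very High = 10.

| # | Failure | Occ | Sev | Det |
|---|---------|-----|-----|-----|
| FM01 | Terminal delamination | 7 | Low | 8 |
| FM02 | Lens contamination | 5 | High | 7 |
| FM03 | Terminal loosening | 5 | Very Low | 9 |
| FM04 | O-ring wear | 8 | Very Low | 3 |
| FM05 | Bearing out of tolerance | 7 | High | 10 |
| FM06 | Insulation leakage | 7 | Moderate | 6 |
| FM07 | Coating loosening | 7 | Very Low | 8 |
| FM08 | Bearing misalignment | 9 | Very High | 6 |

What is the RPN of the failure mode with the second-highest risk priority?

540

RPN = Severity × Occurrence × Detection:
  FM01: 4 × 7 × 8 = 224
  FM02: 8 × 5 × 7 = 280
  FM03: 2 × 5 × 9 = 90
  FM04: 2 × 8 × 3 = 48
  FM05: 8 × 7 × 10 = 560
  FM06: 5 × 7 × 6 = 210
  FM07: 2 × 7 × 8 = 112
  FM08: 10 × 9 × 6 = 540
Sorted descending: 560, 540, 280, 224, 210, 112, 90, 48.
The second-highest RPN is 540 (FM08).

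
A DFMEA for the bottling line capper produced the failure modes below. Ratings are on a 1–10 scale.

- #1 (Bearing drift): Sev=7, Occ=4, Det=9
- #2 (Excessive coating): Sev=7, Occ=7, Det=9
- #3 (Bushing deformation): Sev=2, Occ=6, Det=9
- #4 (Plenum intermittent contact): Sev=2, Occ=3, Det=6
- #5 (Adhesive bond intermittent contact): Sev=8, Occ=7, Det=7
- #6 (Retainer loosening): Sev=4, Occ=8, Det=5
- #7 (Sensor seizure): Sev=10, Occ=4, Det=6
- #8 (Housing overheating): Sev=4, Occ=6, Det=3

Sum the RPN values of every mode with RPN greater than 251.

RPN = Severity × Occurrence × Detection:
  #1: 7 × 4 × 9 = 252
  #2: 7 × 7 × 9 = 441
  #3: 2 × 6 × 9 = 108
  #4: 2 × 3 × 6 = 36
  #5: 8 × 7 × 7 = 392
  #6: 4 × 8 × 5 = 160
  #7: 10 × 4 × 6 = 240
  #8: 4 × 6 × 3 = 72
RPN > 251: #1 (252), #2 (441), #5 (392).
Sum: 252 + 441 + 392 = 1085.

1085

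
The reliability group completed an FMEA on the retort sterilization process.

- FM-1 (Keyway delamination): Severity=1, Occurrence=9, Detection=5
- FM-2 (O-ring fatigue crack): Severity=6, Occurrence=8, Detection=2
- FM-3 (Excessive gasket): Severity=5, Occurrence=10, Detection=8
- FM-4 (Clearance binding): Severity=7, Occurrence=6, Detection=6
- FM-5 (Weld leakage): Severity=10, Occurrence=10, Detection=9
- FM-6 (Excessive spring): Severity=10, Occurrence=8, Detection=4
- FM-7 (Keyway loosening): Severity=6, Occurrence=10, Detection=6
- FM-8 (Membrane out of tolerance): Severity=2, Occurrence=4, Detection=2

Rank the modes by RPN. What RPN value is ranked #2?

RPN = Severity × Occurrence × Detection:
  FM-1: 1 × 9 × 5 = 45
  FM-2: 6 × 8 × 2 = 96
  FM-3: 5 × 10 × 8 = 400
  FM-4: 7 × 6 × 6 = 252
  FM-5: 10 × 10 × 9 = 900
  FM-6: 10 × 8 × 4 = 320
  FM-7: 6 × 10 × 6 = 360
  FM-8: 2 × 4 × 2 = 16
Sorted descending: 900, 400, 360, 320, 252, 96, 45, 16.
The second-highest RPN is 400 (FM-3).

400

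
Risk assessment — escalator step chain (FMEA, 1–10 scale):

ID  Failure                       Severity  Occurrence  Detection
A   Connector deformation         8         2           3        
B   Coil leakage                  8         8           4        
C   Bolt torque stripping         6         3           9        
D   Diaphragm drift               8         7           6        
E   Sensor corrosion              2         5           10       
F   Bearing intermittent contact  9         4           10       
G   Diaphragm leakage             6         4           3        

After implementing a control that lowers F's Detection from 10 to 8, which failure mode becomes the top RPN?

RPN = Severity × Occurrence × Detection:
  A: 8 × 2 × 3 = 48
  B: 8 × 8 × 4 = 256
  C: 6 × 3 × 9 = 162
  D: 8 × 7 × 6 = 336
  E: 2 × 5 × 10 = 100
  F: 9 × 4 × 10 = 360
  G: 6 × 4 × 3 = 72
After action: F → 9 × 4 × 8 = 288.
Revised RPNs: D=336, F=288, B=256, C=162, E=100, G=72, A=48.
Highest is now D (336).

D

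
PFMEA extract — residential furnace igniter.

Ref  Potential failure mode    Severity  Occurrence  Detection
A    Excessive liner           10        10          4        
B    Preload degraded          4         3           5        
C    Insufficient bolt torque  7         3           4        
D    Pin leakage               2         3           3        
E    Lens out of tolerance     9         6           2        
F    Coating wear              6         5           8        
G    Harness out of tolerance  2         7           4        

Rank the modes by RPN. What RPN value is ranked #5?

RPN = Severity × Occurrence × Detection:
  A: 10 × 10 × 4 = 400
  B: 4 × 3 × 5 = 60
  C: 7 × 3 × 4 = 84
  D: 2 × 3 × 3 = 18
  E: 9 × 6 × 2 = 108
  F: 6 × 5 × 8 = 240
  G: 2 × 7 × 4 = 56
Sorted descending: 400, 240, 108, 84, 60, 56, 18.
The fifth-highest RPN is 60 (B).

60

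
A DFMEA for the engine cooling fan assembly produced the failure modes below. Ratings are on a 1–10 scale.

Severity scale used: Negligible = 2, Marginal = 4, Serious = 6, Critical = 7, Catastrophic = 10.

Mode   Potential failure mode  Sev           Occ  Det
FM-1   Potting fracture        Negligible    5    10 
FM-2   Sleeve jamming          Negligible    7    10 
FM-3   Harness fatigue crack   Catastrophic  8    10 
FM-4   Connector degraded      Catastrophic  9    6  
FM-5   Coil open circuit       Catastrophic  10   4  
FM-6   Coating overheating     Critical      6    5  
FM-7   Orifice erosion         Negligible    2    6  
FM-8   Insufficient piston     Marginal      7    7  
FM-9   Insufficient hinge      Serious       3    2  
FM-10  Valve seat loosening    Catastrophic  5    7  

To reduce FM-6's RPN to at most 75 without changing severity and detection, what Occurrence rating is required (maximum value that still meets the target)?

2

FM-6: S=7, O=6, D=5 → current RPN = 210.
Fixed product = 35. Need 35 × O ≤ 75, so O ≤ 75/35 = 2.14.
Maximum integer Occurrence rating = 2 (gives RPN 70; O=3 would give 105 > 75).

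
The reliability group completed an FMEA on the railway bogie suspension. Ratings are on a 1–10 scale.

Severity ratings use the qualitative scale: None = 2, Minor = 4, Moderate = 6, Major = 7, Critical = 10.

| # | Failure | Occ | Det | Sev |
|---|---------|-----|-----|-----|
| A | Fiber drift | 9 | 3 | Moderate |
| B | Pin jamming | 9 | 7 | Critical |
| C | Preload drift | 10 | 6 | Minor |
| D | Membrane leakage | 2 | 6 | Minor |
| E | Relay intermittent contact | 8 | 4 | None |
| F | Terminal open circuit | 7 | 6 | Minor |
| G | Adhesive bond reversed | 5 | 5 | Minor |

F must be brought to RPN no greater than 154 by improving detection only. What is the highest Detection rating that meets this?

F: S=4, O=7, D=6 → current RPN = 168.
Fixed product = 28. Need 28 × D ≤ 154, so D ≤ 154/28 = 5.50.
Maximum integer Detection rating = 5 (gives RPN 140; D=6 would give 168 > 154).

5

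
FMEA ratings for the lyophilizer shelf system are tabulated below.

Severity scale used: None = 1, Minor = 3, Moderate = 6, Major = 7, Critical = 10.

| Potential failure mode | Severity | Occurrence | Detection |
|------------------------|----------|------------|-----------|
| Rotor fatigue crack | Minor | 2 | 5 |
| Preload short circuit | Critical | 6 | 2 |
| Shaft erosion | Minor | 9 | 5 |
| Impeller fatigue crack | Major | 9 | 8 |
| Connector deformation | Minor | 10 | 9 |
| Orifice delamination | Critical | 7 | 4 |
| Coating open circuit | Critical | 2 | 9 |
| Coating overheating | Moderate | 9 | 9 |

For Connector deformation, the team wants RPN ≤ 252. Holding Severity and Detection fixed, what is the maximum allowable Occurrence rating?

Connector deformation: S=3, O=10, D=9 → current RPN = 270.
Fixed product = 27. Need 27 × O ≤ 252, so O ≤ 252/27 = 9.33.
Maximum integer Occurrence rating = 9 (gives RPN 243; O=10 would give 270 > 252).

9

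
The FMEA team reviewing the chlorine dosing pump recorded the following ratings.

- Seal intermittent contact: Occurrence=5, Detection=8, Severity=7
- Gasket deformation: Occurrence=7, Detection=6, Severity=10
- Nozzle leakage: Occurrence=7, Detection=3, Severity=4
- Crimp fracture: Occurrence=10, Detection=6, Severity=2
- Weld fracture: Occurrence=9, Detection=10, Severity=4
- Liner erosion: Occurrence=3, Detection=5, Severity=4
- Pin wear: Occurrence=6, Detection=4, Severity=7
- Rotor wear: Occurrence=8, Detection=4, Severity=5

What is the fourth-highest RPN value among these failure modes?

RPN = Severity × Occurrence × Detection:
  Seal intermittent contact: 7 × 5 × 8 = 280
  Gasket deformation: 10 × 7 × 6 = 420
  Nozzle leakage: 4 × 7 × 3 = 84
  Crimp fracture: 2 × 10 × 6 = 120
  Weld fracture: 4 × 9 × 10 = 360
  Liner erosion: 4 × 3 × 5 = 60
  Pin wear: 7 × 6 × 4 = 168
  Rotor wear: 5 × 8 × 4 = 160
Sorted descending: 420, 360, 280, 168, 160, 120, 84, 60.
The fourth-highest RPN is 168 (Pin wear).

168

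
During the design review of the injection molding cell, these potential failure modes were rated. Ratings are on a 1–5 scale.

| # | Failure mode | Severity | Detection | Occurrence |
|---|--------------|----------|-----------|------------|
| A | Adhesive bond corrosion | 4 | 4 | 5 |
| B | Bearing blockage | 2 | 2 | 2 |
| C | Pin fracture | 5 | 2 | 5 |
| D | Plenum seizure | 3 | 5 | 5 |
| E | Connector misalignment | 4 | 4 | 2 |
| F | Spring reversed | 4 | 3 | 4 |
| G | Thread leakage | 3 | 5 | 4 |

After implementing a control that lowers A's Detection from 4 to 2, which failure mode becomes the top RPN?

RPN = Severity × Occurrence × Detection:
  A: 4 × 5 × 4 = 80
  B: 2 × 2 × 2 = 8
  C: 5 × 5 × 2 = 50
  D: 3 × 5 × 5 = 75
  E: 4 × 2 × 4 = 32
  F: 4 × 4 × 3 = 48
  G: 3 × 4 × 5 = 60
After action: A → 4 × 5 × 2 = 40.
Revised RPNs: D=75, G=60, C=50, F=48, A=40, E=32, B=8.
Highest is now D (75).

D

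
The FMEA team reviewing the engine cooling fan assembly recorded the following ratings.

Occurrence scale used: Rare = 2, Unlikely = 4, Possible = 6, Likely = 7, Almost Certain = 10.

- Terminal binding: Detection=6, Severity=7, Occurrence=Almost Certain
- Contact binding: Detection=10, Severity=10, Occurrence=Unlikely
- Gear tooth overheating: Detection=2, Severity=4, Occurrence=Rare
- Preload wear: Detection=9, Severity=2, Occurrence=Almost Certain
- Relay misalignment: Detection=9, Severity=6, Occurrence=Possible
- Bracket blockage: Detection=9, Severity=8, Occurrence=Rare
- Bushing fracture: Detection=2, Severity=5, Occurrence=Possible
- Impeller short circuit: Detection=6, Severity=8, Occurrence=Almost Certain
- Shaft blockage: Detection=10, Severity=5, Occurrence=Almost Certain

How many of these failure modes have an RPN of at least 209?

RPN = Severity × Occurrence × Detection:
  Terminal binding: 7 × 10 × 6 = 420
  Contact binding: 10 × 4 × 10 = 400
  Gear tooth overheating: 4 × 2 × 2 = 16
  Preload wear: 2 × 10 × 9 = 180
  Relay misalignment: 6 × 6 × 9 = 324
  Bracket blockage: 8 × 2 × 9 = 144
  Bushing fracture: 5 × 6 × 2 = 60
  Impeller short circuit: 8 × 10 × 6 = 480
  Shaft blockage: 5 × 10 × 10 = 500
Modes with RPN ≥ 209: Terminal binding (420), Contact binding (400), Relay misalignment (324), Impeller short circuit (480), Shaft blockage (500) → 5.

5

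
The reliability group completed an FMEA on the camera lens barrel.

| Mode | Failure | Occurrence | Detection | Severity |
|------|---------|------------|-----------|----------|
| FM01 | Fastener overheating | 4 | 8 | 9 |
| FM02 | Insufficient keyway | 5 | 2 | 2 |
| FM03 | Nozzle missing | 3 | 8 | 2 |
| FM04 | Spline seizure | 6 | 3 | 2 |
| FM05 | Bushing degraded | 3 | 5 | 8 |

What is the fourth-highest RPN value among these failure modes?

36

RPN = Severity × Occurrence × Detection:
  FM01: 9 × 4 × 8 = 288
  FM02: 2 × 5 × 2 = 20
  FM03: 2 × 3 × 8 = 48
  FM04: 2 × 6 × 3 = 36
  FM05: 8 × 3 × 5 = 120
Sorted descending: 288, 120, 48, 36, 20.
The fourth-highest RPN is 36 (FM04).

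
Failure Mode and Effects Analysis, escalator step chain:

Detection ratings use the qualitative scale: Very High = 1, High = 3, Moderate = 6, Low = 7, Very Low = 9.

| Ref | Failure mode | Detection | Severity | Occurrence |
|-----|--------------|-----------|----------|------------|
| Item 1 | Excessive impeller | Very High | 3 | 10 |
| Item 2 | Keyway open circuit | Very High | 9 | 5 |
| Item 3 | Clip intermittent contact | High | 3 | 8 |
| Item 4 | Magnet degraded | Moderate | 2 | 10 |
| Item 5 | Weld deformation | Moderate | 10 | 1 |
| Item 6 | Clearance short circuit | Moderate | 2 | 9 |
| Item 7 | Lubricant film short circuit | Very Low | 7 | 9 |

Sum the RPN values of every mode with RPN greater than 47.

927

RPN = Severity × Occurrence × Detection:
  Item 1: 3 × 10 × 1 = 30
  Item 2: 9 × 5 × 1 = 45
  Item 3: 3 × 8 × 3 = 72
  Item 4: 2 × 10 × 6 = 120
  Item 5: 10 × 1 × 6 = 60
  Item 6: 2 × 9 × 6 = 108
  Item 7: 7 × 9 × 9 = 567
RPN > 47: Item 3 (72), Item 4 (120), Item 5 (60), Item 6 (108), Item 7 (567).
Sum: 72 + 120 + 60 + 108 + 567 = 927.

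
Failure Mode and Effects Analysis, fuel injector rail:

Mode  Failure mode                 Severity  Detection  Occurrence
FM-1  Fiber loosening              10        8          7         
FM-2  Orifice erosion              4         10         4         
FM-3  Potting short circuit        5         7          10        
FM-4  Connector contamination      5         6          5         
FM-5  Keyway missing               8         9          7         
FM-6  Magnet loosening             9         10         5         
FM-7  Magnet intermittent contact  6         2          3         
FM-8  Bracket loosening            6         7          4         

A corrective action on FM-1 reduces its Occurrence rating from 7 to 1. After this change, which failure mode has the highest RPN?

RPN = Severity × Occurrence × Detection:
  FM-1: 10 × 7 × 8 = 560
  FM-2: 4 × 4 × 10 = 160
  FM-3: 5 × 10 × 7 = 350
  FM-4: 5 × 5 × 6 = 150
  FM-5: 8 × 7 × 9 = 504
  FM-6: 9 × 5 × 10 = 450
  FM-7: 6 × 3 × 2 = 36
  FM-8: 6 × 4 × 7 = 168
After action: FM-1 → 10 × 1 × 8 = 80.
Revised RPNs: FM-5=504, FM-6=450, FM-3=350, FM-8=168, FM-2=160, FM-4=150, FM-1=80, FM-7=36.
Highest is now FM-5 (504).

FM-5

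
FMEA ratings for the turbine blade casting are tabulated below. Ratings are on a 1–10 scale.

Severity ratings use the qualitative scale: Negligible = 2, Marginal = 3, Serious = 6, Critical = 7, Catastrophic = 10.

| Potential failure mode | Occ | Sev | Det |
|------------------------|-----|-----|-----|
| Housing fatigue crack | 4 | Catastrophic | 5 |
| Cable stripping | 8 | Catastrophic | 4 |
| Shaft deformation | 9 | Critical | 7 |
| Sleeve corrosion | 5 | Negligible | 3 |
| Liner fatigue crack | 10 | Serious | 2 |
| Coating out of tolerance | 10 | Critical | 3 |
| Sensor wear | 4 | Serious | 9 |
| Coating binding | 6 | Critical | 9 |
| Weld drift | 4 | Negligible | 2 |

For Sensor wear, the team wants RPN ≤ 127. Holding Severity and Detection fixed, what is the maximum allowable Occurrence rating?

2

Sensor wear: S=6, O=4, D=9 → current RPN = 216.
Fixed product = 54. Need 54 × O ≤ 127, so O ≤ 127/54 = 2.35.
Maximum integer Occurrence rating = 2 (gives RPN 108; O=3 would give 162 > 127).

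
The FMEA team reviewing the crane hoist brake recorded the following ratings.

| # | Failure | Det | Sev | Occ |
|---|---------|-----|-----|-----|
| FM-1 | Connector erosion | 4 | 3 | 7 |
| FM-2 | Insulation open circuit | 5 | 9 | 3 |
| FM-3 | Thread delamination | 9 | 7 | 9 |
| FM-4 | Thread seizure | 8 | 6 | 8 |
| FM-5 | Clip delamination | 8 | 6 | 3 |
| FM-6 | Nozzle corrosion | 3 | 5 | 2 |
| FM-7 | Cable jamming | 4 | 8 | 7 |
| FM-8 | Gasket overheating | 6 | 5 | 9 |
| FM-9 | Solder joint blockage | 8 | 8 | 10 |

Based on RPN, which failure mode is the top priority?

FM-9

RPN = Severity × Occurrence × Detection:
  FM-1: 3 × 7 × 4 = 84
  FM-2: 9 × 3 × 5 = 135
  FM-3: 7 × 9 × 9 = 567
  FM-4: 6 × 8 × 8 = 384
  FM-5: 6 × 3 × 8 = 144
  FM-6: 5 × 2 × 3 = 30
  FM-7: 8 × 7 × 4 = 224
  FM-8: 5 × 9 × 6 = 270
  FM-9: 8 × 10 × 8 = 640
Highest RPN is 640 → FM-9.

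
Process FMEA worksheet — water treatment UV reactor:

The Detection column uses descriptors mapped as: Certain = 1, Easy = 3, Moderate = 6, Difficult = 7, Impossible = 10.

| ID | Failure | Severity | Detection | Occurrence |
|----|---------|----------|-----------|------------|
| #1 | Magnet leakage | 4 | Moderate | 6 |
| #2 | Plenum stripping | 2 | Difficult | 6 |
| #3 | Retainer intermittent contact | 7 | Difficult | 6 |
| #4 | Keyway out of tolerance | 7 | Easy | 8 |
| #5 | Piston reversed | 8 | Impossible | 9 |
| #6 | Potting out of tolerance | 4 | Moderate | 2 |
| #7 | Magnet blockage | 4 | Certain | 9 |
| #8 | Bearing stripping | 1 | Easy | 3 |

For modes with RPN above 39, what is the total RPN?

RPN = Severity × Occurrence × Detection:
  #1: 4 × 6 × 6 = 144
  #2: 2 × 6 × 7 = 84
  #3: 7 × 6 × 7 = 294
  #4: 7 × 8 × 3 = 168
  #5: 8 × 9 × 10 = 720
  #6: 4 × 2 × 6 = 48
  #7: 4 × 9 × 1 = 36
  #8: 1 × 3 × 3 = 9
RPN > 39: #1 (144), #2 (84), #3 (294), #4 (168), #5 (720), #6 (48).
Sum: 144 + 84 + 294 + 168 + 720 + 48 = 1458.

1458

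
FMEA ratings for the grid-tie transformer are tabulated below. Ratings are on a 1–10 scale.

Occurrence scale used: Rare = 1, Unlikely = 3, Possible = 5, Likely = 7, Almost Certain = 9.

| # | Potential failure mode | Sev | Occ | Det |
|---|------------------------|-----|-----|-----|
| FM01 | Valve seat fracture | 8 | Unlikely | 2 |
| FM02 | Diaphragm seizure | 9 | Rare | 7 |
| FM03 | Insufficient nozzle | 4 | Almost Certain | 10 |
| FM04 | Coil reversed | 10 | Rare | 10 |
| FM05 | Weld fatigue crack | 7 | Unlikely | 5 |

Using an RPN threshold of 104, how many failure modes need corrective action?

RPN = Severity × Occurrence × Detection:
  FM01: 8 × 3 × 2 = 48
  FM02: 9 × 1 × 7 = 63
  FM03: 4 × 9 × 10 = 360
  FM04: 10 × 1 × 10 = 100
  FM05: 7 × 3 × 5 = 105
Modes with RPN ≥ 104: FM03 (360), FM05 (105) → 2.

2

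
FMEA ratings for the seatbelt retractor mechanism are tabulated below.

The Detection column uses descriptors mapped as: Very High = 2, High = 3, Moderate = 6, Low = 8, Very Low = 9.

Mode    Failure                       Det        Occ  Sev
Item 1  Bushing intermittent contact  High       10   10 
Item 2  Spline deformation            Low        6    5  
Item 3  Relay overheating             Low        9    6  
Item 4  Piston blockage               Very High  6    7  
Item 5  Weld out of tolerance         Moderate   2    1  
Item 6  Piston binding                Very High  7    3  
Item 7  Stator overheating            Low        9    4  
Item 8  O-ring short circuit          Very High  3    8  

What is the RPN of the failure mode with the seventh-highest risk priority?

RPN = Severity × Occurrence × Detection:
  Item 1: 10 × 10 × 3 = 300
  Item 2: 5 × 6 × 8 = 240
  Item 3: 6 × 9 × 8 = 432
  Item 4: 7 × 6 × 2 = 84
  Item 5: 1 × 2 × 6 = 12
  Item 6: 3 × 7 × 2 = 42
  Item 7: 4 × 9 × 8 = 288
  Item 8: 8 × 3 × 2 = 48
Sorted descending: 432, 300, 288, 240, 84, 48, 42, 12.
The seventh-highest RPN is 42 (Item 6).

42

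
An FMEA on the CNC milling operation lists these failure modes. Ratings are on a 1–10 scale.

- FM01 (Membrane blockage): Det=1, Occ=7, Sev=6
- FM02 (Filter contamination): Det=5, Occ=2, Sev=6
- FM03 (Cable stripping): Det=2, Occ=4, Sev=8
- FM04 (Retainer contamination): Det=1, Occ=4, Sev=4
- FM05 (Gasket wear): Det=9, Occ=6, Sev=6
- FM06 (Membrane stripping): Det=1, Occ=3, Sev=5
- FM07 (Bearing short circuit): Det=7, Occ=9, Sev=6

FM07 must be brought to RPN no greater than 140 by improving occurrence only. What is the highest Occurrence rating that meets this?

FM07: S=6, O=9, D=7 → current RPN = 378.
Fixed product = 42. Need 42 × O ≤ 140, so O ≤ 140/42 = 3.33.
Maximum integer Occurrence rating = 3 (gives RPN 126; O=4 would give 168 > 140).

3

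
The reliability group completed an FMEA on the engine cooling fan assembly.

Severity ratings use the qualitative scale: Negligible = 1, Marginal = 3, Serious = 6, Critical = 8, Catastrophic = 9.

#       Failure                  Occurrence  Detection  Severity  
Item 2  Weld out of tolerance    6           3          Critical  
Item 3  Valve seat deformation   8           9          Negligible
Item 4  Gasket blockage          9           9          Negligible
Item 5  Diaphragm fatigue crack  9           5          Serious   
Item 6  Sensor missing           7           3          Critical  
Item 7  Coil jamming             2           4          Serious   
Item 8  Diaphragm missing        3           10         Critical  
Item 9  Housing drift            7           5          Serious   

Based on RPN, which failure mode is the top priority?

RPN = Severity × Occurrence × Detection:
  Item 2: 8 × 6 × 3 = 144
  Item 3: 1 × 8 × 9 = 72
  Item 4: 1 × 9 × 9 = 81
  Item 5: 6 × 9 × 5 = 270
  Item 6: 8 × 7 × 3 = 168
  Item 7: 6 × 2 × 4 = 48
  Item 8: 8 × 3 × 10 = 240
  Item 9: 6 × 7 × 5 = 210
Highest RPN is 270 → Item 5.

Item 5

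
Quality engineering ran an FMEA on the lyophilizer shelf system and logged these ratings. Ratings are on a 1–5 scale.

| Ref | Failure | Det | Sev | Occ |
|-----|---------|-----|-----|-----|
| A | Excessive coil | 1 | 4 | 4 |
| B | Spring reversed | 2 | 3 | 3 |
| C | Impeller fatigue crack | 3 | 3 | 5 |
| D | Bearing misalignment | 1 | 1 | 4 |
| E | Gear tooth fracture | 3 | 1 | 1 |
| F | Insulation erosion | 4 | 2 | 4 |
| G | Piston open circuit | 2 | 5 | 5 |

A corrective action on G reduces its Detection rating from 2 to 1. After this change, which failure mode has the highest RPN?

C

RPN = Severity × Occurrence × Detection:
  A: 4 × 4 × 1 = 16
  B: 3 × 3 × 2 = 18
  C: 3 × 5 × 3 = 45
  D: 1 × 4 × 1 = 4
  E: 1 × 1 × 3 = 3
  F: 2 × 4 × 4 = 32
  G: 5 × 5 × 2 = 50
After action: G → 5 × 5 × 1 = 25.
Revised RPNs: C=45, F=32, G=25, B=18, A=16, D=4, E=3.
Highest is now C (45).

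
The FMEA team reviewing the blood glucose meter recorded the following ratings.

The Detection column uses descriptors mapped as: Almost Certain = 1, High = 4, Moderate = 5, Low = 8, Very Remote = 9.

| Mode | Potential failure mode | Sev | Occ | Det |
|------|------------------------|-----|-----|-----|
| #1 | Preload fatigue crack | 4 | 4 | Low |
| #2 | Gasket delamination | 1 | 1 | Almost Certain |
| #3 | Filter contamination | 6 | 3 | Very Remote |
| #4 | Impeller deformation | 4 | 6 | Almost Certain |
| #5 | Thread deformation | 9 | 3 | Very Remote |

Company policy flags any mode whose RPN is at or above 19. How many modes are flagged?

4

RPN = Severity × Occurrence × Detection:
  #1: 4 × 4 × 8 = 128
  #2: 1 × 1 × 1 = 1
  #3: 6 × 3 × 9 = 162
  #4: 4 × 6 × 1 = 24
  #5: 9 × 3 × 9 = 243
Modes with RPN ≥ 19: #1 (128), #3 (162), #4 (24), #5 (243) → 4.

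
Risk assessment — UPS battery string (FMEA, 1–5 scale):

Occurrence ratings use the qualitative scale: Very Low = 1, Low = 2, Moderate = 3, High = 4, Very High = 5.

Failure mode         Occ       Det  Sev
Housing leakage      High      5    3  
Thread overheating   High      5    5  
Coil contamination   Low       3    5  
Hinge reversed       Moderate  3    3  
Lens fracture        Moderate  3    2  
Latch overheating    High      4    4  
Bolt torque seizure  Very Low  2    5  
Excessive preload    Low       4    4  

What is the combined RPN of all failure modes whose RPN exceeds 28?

286

RPN = Severity × Occurrence × Detection:
  Housing leakage: 3 × 4 × 5 = 60
  Thread overheating: 5 × 4 × 5 = 100
  Coil contamination: 5 × 2 × 3 = 30
  Hinge reversed: 3 × 3 × 3 = 27
  Lens fracture: 2 × 3 × 3 = 18
  Latch overheating: 4 × 4 × 4 = 64
  Bolt torque seizure: 5 × 1 × 2 = 10
  Excessive preload: 4 × 2 × 4 = 32
RPN > 28: Housing leakage (60), Thread overheating (100), Coil contamination (30), Latch overheating (64), Excessive preload (32).
Sum: 60 + 100 + 30 + 64 + 32 = 286.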